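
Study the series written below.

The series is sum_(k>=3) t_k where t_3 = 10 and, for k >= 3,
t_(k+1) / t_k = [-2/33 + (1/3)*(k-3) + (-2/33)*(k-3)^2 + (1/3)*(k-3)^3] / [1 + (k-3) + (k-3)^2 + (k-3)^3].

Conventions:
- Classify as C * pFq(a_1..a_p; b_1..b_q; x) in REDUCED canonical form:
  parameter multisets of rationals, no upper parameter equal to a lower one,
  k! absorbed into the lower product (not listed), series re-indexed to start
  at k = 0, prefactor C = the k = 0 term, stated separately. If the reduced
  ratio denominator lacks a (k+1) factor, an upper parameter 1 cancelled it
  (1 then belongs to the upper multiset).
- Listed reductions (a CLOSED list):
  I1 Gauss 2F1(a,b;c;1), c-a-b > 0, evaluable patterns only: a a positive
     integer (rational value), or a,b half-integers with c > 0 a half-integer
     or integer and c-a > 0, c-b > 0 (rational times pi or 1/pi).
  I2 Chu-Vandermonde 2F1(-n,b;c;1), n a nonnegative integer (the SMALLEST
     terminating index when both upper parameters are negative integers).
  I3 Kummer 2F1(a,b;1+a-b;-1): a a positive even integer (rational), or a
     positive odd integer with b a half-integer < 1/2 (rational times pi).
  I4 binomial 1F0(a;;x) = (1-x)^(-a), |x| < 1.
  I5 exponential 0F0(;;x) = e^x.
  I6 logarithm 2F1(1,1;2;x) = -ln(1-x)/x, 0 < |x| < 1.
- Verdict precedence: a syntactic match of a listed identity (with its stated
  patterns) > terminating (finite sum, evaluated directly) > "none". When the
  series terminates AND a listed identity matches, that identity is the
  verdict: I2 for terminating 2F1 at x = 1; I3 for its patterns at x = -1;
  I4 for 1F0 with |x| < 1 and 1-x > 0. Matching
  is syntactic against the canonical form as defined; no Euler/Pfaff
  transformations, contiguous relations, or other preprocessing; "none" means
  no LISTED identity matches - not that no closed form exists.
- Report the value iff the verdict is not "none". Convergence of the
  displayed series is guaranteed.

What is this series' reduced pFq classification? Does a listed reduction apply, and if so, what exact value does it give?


This is 10 * 1F0(-2/11; -; 1/3) in reduced canonical form. Verdict: this is the binomial series (I4) (the 1F0 binomial series: exponent 2/11, x = 1/3). Hence: 10 * (2/3)^(2/11).

Key observation: from the first term 10: roots of the ratio polynomials (C = 10) are the negated parameters.
Adjacent-term ratio: r(k) = (1/3) * (k-2/11) / [(k+1)] - rational in k. x = (1/3); t_0 = 10; negate the roots.


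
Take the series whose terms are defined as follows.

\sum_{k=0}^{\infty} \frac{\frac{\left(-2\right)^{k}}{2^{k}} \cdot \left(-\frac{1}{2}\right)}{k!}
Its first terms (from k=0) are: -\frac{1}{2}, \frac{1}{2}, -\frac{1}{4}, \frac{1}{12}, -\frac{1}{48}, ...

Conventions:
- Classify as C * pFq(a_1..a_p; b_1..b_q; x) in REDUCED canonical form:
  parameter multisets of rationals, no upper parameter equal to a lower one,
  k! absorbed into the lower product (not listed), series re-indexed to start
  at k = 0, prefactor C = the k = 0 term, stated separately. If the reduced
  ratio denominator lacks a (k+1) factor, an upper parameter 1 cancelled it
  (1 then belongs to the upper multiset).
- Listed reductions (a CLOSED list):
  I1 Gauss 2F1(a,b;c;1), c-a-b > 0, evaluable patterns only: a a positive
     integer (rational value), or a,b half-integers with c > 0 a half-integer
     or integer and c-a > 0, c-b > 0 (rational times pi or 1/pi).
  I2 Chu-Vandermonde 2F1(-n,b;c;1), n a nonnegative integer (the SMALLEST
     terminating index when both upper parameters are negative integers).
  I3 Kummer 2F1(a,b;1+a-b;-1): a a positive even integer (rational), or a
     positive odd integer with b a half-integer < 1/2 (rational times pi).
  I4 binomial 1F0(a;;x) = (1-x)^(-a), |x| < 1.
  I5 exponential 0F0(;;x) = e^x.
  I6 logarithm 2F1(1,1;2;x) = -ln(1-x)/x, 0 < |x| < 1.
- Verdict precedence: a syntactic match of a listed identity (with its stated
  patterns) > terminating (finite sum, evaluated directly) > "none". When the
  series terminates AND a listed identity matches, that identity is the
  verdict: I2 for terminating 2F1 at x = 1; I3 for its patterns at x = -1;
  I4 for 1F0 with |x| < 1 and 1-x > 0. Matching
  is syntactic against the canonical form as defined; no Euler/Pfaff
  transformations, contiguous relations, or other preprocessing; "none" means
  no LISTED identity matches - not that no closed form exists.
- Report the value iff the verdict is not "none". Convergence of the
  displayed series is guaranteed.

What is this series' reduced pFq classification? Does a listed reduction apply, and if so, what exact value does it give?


With C = -\frac{1}{2}: the canonical form is 0F0(-; -; -1). Verdict: this is exponential (I5) (the 0F0 exponential series at x = -1). Its exact value is \left(-\frac{1}{2}\right) \cdot e^{-1}.

Key observation: x = -1 and the two k-th powers (C = -1/2) combine into one argument.
Term ratio: r(k) = -1 * 1 / [(k+1)] - rational; roots negated = parameters, x = -1, C = -\frac{1}{2}.


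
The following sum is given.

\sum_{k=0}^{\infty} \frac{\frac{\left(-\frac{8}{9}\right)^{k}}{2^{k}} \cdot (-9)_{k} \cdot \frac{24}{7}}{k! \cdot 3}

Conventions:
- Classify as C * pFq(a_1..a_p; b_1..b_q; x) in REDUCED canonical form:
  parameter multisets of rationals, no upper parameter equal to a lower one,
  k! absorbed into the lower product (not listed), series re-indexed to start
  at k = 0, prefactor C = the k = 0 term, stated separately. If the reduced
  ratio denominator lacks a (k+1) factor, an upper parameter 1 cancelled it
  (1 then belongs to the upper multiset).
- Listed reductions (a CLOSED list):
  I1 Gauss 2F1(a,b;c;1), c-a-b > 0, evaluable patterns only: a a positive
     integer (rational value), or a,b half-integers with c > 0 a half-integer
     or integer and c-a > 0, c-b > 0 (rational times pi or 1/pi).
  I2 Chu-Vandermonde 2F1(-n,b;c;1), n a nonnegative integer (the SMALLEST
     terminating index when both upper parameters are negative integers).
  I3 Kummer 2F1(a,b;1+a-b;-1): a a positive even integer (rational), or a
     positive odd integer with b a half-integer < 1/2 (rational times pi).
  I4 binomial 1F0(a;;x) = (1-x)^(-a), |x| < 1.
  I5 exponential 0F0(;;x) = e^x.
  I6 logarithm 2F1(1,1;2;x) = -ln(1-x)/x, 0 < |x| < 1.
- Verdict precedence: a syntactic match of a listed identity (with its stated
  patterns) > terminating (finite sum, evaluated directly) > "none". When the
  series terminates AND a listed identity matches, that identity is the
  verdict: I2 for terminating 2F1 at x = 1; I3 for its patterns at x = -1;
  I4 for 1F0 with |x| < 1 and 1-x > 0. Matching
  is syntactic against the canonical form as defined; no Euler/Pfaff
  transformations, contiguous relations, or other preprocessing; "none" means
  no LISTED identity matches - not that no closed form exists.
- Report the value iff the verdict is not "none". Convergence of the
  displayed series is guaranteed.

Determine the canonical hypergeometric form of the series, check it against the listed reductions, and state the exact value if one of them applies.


With C = \frac{8}{7}: the canonical form is 1F0(-9; -; -\frac{4}{9}). Verdict (x = -\frac{4}{9}): the I4 binomial reduction applies (the 1F0 binomial series: exponent 9, x = -\frac{4}{9}). Exact value: \frac{84835994984}{2711943423}.

The tell: t_0 being \frac{8}{7}, the two k-th powers (C = 8/7) combine into one argument.
Term ratio: r(k) = -\frac{4}{9} * (k-9) / [(k+1)] - rational in k, leading ratio -\frac{4}{9}; with t_0 = \frac{8}{7}, classification follows.


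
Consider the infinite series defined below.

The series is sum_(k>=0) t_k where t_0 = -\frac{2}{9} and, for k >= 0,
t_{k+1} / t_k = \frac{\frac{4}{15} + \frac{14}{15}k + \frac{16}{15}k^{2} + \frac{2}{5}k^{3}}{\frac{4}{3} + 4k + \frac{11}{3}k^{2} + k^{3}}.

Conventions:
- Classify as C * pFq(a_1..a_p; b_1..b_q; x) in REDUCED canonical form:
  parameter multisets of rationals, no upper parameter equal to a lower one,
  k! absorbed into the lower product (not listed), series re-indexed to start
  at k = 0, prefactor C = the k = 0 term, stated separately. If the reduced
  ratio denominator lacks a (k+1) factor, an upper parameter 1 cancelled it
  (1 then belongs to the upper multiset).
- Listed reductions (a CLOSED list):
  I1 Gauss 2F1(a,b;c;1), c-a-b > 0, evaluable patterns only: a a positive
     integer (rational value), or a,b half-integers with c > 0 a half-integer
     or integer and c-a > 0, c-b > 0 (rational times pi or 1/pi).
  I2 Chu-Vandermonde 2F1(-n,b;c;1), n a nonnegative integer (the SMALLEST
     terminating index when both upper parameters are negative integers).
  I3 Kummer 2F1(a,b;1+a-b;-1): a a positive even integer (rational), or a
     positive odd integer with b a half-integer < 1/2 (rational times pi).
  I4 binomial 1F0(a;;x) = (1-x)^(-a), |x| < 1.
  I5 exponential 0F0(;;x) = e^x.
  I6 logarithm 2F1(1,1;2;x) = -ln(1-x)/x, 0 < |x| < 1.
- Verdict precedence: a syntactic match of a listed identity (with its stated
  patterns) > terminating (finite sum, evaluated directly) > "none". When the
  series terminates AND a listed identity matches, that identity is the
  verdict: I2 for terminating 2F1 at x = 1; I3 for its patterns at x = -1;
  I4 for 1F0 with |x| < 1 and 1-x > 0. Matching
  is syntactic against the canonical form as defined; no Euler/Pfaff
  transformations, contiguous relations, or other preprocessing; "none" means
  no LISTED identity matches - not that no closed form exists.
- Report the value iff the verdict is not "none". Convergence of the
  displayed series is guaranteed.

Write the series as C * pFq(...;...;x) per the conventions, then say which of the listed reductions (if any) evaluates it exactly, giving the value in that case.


This is -\frac{2}{9} * 2F1(1, 1; 2; \frac{2}{5}) in reduced canonical form. Verdict: the logarithmic series (I6) matches (the logarithm: parameters (1,1;2), x = \frac{2}{5}). Its exact value is \frac{5}{9} \cdot \ln\left(\frac{3}{5}\right).

Key step: x = \frac{2}{5} and the ratio is unreduced: k + 2/3 divides both sides (C = -2/9).
Adjacent-term ratio: r(k) = \frac{2}{5} * (k+1) (k+1) / [(k+2) (k+1)] - rational; roots negated = parameters, x = \frac{2}{5}, C = -\frac{2}{9}.


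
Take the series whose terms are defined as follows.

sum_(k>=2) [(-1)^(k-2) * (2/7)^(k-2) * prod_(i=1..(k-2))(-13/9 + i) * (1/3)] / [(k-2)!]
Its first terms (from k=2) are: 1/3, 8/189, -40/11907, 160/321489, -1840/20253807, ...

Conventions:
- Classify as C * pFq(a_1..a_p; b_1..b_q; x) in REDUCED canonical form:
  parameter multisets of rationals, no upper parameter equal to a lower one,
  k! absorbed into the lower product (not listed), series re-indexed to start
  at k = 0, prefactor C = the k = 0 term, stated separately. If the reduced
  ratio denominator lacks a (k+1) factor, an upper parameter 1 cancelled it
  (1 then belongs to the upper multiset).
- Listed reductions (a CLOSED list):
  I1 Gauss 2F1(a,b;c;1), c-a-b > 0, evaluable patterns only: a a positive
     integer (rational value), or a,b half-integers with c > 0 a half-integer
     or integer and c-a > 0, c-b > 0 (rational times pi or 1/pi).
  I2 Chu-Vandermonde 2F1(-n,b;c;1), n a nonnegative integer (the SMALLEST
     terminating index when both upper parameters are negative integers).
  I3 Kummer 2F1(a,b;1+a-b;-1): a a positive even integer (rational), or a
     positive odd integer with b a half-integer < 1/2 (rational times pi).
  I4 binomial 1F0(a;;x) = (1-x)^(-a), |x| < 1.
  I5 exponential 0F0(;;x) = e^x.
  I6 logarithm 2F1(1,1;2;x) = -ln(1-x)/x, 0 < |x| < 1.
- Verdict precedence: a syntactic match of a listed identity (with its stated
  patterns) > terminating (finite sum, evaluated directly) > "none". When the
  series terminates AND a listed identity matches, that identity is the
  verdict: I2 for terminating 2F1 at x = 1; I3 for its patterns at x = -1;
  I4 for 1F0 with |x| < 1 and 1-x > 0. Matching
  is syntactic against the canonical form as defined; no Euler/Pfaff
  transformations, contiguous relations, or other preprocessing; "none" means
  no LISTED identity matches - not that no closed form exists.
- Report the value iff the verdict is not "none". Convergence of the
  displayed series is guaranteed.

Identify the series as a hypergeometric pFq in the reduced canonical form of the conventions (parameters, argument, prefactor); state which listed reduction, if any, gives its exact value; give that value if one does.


Classification (C = 1/3): 1F0 with upper {-4/9}, lower {-}, argument x = -2/7. Verdict: the binomial series (I4) matches (the 1F0 binomial series: exponent 4/9, x = -2/7). Exact value: (1/3) * (9/7)^(4/9).

The tell: t_0 = 1/3 here, and the running product (C = 1/3, x = -2/7) telescopes to a rising factorial.
Term ratio: r(k) = (-2/7) * (k-4/9) / [(k+1)] - poly over poly, x = (-2/7) from leading terms; C = 1/3 at k = 0.


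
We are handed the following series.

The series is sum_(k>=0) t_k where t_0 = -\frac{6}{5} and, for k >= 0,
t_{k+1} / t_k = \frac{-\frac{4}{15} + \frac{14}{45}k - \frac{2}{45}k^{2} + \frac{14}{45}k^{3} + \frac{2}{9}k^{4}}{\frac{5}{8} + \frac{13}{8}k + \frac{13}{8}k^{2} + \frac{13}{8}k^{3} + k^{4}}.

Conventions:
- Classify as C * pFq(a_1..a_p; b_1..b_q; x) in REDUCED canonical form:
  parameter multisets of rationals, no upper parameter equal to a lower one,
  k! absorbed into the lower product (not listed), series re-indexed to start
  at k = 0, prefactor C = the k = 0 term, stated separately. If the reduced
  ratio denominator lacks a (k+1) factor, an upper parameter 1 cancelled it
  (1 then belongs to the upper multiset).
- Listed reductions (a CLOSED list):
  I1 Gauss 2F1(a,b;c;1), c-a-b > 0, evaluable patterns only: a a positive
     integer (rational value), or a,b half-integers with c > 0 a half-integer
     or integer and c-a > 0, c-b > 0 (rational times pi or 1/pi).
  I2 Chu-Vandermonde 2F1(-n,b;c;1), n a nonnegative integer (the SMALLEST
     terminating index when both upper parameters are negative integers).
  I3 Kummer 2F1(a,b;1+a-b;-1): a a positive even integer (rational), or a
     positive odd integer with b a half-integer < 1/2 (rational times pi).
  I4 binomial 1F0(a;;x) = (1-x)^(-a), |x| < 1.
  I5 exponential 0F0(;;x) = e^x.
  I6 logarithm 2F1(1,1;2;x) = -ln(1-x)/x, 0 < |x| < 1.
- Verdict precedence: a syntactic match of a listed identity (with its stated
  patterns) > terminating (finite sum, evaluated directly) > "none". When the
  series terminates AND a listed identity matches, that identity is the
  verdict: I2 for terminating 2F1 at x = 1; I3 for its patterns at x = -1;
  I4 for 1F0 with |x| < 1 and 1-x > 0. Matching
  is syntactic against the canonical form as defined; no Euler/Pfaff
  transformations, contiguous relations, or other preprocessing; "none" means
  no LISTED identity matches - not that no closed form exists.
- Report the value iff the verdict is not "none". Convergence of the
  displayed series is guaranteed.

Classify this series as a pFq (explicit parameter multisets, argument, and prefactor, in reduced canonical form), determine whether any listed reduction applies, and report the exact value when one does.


At argument \frac{2}{9}: a 2F1 with upper {-\frac{3}{5}, 2}, lower {\frac{5}{8}}, scaled by C = -\frac{6}{5}. Verdict: no listed reduction: x = \frac{2}{9} and upper {-\frac{3}{5}, 2} fail every I1-I6 pattern.

The tell: x = \frac{2}{9} and cancel k^2 + 1 from the displayed ratio first; then prefactor -6/5.
Step ratio: r(k) = \frac{2}{9} * (k-\frac{3}{5}) (k+2) / [(k+\frac{5}{8}) (k+1)] - poly over poly, x = \frac{2}{9} from leading terms; C = -\frac{6}{5} at k = 0.


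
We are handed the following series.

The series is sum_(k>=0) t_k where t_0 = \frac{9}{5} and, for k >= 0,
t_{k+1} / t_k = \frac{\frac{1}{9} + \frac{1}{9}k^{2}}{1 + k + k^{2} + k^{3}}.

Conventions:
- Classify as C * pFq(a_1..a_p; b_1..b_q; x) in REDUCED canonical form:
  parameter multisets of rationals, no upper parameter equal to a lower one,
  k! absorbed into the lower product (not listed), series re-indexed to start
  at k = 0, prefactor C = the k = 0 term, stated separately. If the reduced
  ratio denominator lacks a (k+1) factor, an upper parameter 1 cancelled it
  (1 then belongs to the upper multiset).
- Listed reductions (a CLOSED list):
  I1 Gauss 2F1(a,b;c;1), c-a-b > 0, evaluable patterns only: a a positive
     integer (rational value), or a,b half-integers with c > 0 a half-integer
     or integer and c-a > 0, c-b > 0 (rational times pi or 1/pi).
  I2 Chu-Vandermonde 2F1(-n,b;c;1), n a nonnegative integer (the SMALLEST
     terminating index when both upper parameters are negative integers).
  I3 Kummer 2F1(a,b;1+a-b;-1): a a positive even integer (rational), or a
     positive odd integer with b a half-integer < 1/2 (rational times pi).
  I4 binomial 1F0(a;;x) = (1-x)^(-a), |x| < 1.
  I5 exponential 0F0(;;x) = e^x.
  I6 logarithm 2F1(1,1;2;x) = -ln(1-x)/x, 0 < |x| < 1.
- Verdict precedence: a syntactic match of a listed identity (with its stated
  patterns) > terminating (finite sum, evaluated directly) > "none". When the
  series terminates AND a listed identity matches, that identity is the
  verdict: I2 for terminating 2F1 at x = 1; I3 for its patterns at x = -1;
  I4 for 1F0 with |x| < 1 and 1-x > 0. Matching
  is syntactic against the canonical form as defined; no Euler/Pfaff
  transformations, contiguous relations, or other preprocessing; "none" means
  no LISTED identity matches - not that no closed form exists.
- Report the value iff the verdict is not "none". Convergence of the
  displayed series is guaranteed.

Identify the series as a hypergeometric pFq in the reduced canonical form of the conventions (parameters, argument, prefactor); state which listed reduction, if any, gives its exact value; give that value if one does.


This is \frac{9}{5} * 0F0(-; -; \frac{1}{9}) in reduced canonical form. Verdict: the exponential series (I5) fires (the 0F0 exponential series at x = \frac{1}{9}). Exact value: \frac{9}{5} \cdot e^{\frac{1}{9}}.

Key observation: t_0 being \frac{9}{5}, factor the ratio over Q (prefactor 9/5): negated roots = parameters.
Term ratio: r(k) = \frac{1}{9} * 1 / [(k+1)] - rational; roots negated = parameters, x = \frac{1}{9}, C = \frac{9}{5}.


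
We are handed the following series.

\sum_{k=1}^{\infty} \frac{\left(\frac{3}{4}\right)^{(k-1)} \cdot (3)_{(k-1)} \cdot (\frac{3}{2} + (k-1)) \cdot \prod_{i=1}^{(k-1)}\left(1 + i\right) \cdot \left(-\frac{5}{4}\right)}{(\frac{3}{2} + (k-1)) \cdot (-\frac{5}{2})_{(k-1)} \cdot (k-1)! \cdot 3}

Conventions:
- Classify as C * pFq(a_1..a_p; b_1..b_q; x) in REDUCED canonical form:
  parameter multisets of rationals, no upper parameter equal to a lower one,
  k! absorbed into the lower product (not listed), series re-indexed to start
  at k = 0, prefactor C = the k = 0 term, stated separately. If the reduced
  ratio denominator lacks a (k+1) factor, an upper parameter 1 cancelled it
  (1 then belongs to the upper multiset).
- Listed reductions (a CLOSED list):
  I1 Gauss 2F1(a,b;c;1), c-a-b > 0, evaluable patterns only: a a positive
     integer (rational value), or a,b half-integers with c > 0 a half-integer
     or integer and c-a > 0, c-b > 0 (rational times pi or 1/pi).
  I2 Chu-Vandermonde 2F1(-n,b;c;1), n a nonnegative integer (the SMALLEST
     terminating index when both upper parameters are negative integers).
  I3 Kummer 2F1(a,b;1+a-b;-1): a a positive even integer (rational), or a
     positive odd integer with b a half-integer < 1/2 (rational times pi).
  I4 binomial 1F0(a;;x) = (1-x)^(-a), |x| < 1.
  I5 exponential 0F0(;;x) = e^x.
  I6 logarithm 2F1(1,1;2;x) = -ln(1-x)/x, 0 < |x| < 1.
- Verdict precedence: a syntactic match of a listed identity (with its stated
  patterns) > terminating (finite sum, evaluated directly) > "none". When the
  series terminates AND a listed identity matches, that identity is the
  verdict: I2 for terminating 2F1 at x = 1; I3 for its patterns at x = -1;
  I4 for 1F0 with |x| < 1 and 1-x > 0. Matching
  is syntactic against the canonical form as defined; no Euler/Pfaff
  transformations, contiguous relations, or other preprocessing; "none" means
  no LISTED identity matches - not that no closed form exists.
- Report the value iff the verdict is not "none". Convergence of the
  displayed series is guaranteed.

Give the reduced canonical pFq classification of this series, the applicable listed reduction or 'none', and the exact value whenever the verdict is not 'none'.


The series (x = \frac{3}{4}) is 2F1: upper {2, 3}, lower {-\frac{5}{2}}, prefactor -\frac{5}{12}. Verdict: none - this 2F1 at x = \frac{3}{4} matches no listed pattern, and upper {2, 3} holds no stopper.

The tell: from the first term -\frac{5}{12}: the running product (C = -5/12, x = 3/4) telescopes to a rising factorial.
Adjacent-term ratio: r(k) = \frac{3}{4} * (k+2) (k+3) / [(k-\frac{5}{2}) (k+1)] - rational in k, leading ratio \frac{3}{4}; with t_0 = -\frac{5}{12}, classification follows.


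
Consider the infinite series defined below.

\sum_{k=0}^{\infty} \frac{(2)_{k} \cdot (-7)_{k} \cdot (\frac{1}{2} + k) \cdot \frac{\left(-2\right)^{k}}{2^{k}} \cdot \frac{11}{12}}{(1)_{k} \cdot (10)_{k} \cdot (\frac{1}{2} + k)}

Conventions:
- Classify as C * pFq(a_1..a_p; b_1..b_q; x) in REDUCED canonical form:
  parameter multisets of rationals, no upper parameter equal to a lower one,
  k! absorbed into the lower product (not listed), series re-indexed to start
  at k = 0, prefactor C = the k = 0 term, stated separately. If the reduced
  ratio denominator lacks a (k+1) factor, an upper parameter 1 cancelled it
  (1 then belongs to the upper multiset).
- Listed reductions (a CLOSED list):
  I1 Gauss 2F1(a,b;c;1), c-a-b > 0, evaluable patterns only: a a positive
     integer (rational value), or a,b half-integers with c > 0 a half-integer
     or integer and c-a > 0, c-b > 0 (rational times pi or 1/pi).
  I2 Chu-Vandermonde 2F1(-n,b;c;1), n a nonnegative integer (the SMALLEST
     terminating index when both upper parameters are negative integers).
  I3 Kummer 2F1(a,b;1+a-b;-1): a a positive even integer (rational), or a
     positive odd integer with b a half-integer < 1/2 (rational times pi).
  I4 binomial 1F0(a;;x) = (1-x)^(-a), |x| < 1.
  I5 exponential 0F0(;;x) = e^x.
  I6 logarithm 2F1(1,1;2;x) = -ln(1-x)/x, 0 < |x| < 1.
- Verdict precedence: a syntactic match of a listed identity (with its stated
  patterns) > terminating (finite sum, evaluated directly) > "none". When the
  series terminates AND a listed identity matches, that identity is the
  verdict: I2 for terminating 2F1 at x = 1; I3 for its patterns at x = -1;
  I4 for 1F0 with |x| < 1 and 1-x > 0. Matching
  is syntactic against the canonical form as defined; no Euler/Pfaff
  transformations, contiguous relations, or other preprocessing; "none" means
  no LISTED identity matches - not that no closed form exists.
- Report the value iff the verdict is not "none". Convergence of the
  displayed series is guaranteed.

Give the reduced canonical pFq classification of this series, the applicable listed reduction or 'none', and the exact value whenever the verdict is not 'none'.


At argument -1: a 2F1 with upper {-7, 2}, lower {10}, scaled by C = \frac{11}{12}. Verdict: Kummer's theorem (I3) fires (x = -1; c = 10 equals 1+a-b for upper {-7, 2}: listed pattern). Hence: \frac{33}{8}.

Key observation: with t_0 = \frac{11}{12}, (1)_k (prefactor 11/12) is k! itself.
Consecutive-term ratio: r(k) = -1 * (k-7) (k+2) / [(k+10) (k+1)] - rational in k. x = -1; t_0 = \frac{11}{12}; negate the roots.


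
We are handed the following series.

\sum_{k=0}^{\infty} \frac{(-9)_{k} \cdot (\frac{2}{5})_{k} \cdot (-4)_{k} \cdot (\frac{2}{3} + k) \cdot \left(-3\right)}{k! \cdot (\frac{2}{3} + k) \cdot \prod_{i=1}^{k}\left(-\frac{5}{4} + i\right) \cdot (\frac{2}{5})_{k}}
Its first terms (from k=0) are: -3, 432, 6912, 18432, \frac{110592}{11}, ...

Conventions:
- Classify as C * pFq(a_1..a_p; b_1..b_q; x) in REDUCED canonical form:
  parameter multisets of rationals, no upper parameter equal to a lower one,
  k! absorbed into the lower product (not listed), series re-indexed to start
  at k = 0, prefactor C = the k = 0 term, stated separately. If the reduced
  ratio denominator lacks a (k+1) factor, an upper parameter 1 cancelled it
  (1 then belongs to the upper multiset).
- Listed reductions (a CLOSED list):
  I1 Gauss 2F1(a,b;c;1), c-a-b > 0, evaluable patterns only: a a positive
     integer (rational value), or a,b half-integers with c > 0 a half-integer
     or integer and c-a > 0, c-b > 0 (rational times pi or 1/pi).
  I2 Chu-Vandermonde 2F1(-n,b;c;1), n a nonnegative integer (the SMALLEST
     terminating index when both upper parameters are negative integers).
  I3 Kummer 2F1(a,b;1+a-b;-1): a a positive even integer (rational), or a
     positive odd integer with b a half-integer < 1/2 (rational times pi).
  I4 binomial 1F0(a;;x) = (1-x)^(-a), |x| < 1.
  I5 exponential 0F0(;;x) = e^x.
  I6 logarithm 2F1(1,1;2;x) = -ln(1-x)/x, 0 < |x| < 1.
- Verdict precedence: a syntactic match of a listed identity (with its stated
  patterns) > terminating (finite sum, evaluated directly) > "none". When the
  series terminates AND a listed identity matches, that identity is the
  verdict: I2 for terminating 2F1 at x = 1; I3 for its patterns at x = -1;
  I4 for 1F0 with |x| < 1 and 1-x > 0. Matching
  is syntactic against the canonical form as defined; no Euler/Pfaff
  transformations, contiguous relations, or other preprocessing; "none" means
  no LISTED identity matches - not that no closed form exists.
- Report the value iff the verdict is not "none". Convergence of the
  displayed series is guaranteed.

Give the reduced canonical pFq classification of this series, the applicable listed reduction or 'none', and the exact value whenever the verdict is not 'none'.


First insight: from the first term -3: the parameter 2/5 appears in both the upper and lower lists and cancels (alongside the other common factor).
Ratio: r(k) = 1 * (k-9) (k-4) / [(k-\frac{1}{4}) (k+1)] - rational in k. x = 1; t_0 = -3; negate the roots.

At argument 1: a 2F1 with upper {-9, -4}, lower {-\frac{1}{4}}, scaled by C = -3. Verdict (x = 1): the Chu-Vandermonde identity I2 applies (terminating 2F1 at x = 1 with n = 4, b = -9, c = -\frac{1}{4}). Hence: \frac{394095}{11}.


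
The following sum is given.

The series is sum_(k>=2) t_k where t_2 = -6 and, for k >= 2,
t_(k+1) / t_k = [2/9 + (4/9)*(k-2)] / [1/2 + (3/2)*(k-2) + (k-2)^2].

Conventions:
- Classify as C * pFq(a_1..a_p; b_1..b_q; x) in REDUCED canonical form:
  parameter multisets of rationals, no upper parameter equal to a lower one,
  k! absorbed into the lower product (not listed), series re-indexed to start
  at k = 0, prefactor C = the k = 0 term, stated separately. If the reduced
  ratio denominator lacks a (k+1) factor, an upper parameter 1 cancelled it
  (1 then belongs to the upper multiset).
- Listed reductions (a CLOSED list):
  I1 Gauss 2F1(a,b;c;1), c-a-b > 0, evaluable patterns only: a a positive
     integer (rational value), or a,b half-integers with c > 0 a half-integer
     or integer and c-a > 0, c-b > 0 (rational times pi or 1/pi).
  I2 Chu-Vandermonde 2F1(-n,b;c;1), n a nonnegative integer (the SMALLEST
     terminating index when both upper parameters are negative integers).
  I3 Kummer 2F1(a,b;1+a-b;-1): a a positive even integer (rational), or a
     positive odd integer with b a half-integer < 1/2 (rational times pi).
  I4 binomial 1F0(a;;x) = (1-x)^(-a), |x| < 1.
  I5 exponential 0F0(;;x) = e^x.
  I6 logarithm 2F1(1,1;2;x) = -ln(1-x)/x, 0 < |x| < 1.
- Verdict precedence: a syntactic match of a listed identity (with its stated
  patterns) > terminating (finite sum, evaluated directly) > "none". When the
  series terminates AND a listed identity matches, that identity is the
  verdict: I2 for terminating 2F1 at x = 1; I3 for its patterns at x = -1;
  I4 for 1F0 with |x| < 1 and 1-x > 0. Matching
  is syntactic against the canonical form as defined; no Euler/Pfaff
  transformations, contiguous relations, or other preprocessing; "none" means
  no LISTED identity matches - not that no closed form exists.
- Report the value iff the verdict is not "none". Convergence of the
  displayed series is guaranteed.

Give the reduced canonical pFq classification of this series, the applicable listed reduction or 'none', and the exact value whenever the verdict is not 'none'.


With C = -6: the canonical form is 0F0(-; -; 4/9). Verdict: the I5 exponential reduction matches (the 0F0 exponential series at x = 4/9). Value: (-6) * e^(4/9).

Key observation: with t_0 = -6, the ratio is unreduced: k + 1/2 divides both sides (C = -6).
Term ratio: r(k) = (4/9) * 1 / [(k+1)] ; factor over Q: parameters, x = (4/9), and C = -6.


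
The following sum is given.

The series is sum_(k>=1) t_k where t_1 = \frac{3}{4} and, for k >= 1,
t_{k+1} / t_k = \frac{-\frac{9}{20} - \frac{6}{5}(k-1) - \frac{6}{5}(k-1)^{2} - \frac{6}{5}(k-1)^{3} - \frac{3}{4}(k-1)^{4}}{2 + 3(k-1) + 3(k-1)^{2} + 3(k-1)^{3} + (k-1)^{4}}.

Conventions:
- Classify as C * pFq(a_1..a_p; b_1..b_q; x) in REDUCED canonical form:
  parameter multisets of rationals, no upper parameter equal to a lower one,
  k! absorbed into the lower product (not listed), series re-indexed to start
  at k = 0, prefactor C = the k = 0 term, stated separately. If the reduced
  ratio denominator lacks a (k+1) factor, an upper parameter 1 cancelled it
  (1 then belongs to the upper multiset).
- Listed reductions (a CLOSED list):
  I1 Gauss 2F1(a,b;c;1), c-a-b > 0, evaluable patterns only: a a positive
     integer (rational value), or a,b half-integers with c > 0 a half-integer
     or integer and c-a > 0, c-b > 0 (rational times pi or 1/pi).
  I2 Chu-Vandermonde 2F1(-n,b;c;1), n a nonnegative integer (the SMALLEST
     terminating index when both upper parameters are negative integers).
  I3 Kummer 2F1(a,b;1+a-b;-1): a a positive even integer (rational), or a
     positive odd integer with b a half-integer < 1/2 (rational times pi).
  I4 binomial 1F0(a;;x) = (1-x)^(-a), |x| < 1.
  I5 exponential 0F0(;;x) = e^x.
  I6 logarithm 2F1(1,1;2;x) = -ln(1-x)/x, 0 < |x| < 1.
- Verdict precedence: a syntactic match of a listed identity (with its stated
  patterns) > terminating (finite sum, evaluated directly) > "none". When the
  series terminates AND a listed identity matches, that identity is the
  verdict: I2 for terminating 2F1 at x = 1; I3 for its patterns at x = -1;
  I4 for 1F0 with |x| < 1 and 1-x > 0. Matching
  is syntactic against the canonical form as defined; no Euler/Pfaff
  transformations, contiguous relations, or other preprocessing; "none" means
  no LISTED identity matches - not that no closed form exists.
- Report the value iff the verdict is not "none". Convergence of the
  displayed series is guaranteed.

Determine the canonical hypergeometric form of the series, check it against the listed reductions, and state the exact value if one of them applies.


Reduced: x = -\frac{3}{4}, 2F1, upper = {\frac{3}{5}, 1}, lower = {2}, C = \frac{3}{4}. Verdict: none - this 2F1 at x = -\frac{3}{4} matches no listed pattern, and upper {\frac{3}{5}, 1} holds no stopper.

Key observation: t_0 being \frac{3}{4}, cancel k^2 + 1 from the displayed ratio first; then prefactor 3/4.
Consecutive-term ratio: r(k) = -\frac{3}{4} * (k+\frac{3}{5}) (k+1) / [(k+2) (k+1)] - poly over poly, x = -\frac{3}{4} from leading terms; C = \frac{3}{4} at k = 0.


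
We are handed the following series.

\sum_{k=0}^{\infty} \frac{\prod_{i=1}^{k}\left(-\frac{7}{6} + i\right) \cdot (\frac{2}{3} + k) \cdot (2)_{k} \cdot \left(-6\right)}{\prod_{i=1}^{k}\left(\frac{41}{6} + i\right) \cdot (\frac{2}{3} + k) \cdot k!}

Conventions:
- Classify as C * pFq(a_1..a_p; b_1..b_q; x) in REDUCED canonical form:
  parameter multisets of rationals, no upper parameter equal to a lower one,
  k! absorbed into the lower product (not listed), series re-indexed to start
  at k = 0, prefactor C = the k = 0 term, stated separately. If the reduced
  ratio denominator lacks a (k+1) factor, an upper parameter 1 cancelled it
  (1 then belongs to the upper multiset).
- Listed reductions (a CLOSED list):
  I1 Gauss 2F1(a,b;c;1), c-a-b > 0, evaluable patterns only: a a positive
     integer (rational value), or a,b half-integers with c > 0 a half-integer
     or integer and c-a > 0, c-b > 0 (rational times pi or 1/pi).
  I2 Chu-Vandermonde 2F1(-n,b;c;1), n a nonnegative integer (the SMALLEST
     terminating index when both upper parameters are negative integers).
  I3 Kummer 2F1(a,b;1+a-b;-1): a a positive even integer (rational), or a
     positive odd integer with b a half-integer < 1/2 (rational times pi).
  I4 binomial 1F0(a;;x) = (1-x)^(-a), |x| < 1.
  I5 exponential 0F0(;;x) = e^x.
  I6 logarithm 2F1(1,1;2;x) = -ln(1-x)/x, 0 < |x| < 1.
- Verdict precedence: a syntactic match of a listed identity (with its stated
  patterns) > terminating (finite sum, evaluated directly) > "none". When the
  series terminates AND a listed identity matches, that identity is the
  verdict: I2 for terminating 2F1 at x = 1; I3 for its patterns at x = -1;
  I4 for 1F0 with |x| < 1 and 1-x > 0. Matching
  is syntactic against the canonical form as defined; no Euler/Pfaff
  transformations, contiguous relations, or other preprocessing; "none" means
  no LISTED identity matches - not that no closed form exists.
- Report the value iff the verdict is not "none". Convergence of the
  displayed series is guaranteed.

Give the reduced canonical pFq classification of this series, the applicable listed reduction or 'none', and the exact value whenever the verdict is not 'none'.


Key observation: from the first term -6: the factor k + 2/3 cancels (top and bottom), leaving C = -6, x = 1.
Consecutive-term ratio: r(k) = 1 * (k-\frac{1}{6}) (k+2) / [(k+\frac{47}{6}) (k+1)] - poly over poly, x = 1 from leading terms; C = -6 at k = 0.

Canonical form: C = -6 times 2F1 with upper {-\frac{1}{6}, 2}, lower {\frac{47}{6}}, x = 1. Verdict: the Gauss summation I1 applies (x = 1: the Gamma ratio telescopes since c-a-b = 6 > 0 and a = 2 in Z>0). Exact value: -\frac{205}{36}.


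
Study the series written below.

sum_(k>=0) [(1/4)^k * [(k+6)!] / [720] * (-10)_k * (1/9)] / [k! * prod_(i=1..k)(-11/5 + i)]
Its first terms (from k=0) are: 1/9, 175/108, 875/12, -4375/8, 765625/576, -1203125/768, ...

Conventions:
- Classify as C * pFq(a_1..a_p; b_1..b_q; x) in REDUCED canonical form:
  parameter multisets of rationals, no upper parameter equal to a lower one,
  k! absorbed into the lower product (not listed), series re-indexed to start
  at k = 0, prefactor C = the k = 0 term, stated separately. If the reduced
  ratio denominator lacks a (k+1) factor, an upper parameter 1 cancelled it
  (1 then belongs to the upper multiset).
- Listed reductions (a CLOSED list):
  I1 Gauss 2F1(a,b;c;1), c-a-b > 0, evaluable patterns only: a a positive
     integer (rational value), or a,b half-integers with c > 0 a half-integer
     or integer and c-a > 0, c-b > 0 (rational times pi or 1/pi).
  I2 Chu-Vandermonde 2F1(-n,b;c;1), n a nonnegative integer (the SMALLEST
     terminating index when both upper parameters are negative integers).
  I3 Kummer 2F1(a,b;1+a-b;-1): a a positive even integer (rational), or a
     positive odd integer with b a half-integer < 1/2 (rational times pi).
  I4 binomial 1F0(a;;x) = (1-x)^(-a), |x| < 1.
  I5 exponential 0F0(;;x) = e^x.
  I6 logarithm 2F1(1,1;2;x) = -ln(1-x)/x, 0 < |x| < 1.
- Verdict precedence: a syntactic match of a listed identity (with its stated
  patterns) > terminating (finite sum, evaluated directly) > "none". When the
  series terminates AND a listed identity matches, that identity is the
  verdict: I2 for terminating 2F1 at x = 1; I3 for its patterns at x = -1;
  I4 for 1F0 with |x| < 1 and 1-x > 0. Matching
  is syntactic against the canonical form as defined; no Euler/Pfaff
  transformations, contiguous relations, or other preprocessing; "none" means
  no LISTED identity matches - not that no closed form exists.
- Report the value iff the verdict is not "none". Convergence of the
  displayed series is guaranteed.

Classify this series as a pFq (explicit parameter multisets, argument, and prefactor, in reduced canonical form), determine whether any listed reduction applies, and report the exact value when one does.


Key step: from the first term 1/9: the factorial ratio (C = 1/9, x = 1/4) (k+a-1)!/(a-1)! is a rising factorial (a)_k.
Step ratio: r(k) = (1/4) * (k-10) (k+7) / [(k-6/5) (k+1)] - poly over poly, x = (1/4) from leading terms; C = 1/9 at k = 0.

Prefactor 1/9, argument 1/4: 2F1 with upper {-10, 7} over lower {-6/5}. Verdict: terminating - upper parameter -10 makes this a finite sum (last index 10), evaluated exactly. Exact value: 135129172019/66298576896.


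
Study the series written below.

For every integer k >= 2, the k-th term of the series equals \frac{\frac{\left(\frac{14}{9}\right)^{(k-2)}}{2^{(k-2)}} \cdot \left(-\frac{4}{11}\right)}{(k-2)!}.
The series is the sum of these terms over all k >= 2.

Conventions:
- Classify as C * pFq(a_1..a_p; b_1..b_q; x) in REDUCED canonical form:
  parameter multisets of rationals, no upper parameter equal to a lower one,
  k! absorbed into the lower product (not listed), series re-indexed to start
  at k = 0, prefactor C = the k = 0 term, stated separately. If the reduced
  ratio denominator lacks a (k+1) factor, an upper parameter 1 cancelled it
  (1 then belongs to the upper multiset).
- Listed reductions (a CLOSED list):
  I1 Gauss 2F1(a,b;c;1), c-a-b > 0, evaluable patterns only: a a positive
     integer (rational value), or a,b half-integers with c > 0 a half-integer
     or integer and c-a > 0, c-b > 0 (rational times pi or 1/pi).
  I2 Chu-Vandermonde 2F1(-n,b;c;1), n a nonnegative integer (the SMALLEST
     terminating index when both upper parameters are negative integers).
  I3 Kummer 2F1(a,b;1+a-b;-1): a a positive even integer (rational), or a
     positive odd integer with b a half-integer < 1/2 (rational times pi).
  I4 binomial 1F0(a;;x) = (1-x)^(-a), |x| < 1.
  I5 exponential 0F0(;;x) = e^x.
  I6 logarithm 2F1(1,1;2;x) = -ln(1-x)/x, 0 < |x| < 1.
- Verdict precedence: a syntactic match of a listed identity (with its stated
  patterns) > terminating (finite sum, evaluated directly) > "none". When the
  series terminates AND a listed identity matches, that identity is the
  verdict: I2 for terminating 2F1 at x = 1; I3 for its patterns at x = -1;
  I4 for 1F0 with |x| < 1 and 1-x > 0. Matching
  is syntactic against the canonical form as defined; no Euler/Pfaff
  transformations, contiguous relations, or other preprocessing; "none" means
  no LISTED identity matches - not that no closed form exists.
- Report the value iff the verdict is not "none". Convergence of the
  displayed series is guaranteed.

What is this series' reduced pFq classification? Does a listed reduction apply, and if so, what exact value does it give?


The series (x = \frac{7}{9}) is 0F0: upper {-}, lower {-}, prefactor -\frac{4}{11}. Verdict: the I5 exponential reduction matches (the 0F0 exponential series at x = \frac{7}{9}). Hence: \left(-\frac{4}{11}\right) \cdot e^{\frac{7}{9}}.

First insight: x = \frac{7}{9} and the two k-th powers (prefactor -4/11) combine into one argument.
Ratio: r(k) = \frac{7}{9} * 1 / [(k+1)] - poly over poly, x = \frac{7}{9} from leading terms; C = -\frac{4}{11} at k = 0.


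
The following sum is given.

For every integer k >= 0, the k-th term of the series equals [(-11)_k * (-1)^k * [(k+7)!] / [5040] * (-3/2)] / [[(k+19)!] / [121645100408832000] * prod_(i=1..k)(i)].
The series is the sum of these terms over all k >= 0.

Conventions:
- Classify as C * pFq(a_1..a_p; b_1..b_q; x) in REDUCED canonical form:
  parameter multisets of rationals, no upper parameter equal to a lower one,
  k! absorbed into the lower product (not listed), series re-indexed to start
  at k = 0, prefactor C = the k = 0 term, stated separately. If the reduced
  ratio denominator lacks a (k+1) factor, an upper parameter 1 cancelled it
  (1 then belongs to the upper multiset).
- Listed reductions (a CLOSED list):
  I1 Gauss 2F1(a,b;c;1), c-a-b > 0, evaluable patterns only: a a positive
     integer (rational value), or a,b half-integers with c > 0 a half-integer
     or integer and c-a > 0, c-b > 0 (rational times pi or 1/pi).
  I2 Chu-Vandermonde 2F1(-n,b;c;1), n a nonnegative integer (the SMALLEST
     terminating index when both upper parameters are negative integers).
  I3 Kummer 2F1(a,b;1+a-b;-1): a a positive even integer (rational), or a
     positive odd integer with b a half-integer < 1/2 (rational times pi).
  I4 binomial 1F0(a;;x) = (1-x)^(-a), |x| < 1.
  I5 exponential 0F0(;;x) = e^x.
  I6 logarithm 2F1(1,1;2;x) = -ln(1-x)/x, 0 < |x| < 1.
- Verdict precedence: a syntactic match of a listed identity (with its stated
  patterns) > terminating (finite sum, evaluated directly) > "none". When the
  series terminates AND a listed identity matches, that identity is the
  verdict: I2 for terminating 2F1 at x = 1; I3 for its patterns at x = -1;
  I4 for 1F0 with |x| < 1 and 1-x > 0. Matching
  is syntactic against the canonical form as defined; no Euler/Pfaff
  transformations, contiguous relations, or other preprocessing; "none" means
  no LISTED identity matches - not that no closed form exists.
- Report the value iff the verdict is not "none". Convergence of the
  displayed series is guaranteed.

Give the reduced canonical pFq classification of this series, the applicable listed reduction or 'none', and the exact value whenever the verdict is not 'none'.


At argument -1: a 2F1 with upper {-11, 8}, lower {20}, scaled by C = -3/2. Verdict (x = -1): Kummer (I3) applies (x = -1; c = 20 equals 1+a-b for upper {-11, 8}: listed pattern). Exact value: -2907/35.

Key observation: with t_0 = -3/2, the denominator's factorial ratio (C = -3/2) is a lower Pochhammer.
Adjacent-term ratio: r(k) = (-1) * (k-11) (k+8) / [(k+20) (k+1)] - poly over poly, x = (-1) from leading terms; C = -3/2 at k = 0.
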